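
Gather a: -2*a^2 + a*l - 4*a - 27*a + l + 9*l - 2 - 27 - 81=-2*a^2 + a*(l - 31) + 10*l - 110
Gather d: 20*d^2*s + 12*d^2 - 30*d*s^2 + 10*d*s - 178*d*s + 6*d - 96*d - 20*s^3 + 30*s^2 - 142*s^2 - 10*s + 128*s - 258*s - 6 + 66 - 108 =d^2*(20*s + 12) + d*(-30*s^2 - 168*s - 90) - 20*s^3 - 112*s^2 - 140*s - 48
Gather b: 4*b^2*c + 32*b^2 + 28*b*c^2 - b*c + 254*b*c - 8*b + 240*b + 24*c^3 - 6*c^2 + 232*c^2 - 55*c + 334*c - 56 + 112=b^2*(4*c + 32) + b*(28*c^2 + 253*c + 232) + 24*c^3 + 226*c^2 + 279*c + 56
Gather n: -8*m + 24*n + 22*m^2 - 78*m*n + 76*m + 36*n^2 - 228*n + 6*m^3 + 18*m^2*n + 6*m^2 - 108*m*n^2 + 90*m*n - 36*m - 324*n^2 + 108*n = 6*m^3 + 28*m^2 + 32*m + n^2*(-108*m - 288) + n*(18*m^2 + 12*m - 96)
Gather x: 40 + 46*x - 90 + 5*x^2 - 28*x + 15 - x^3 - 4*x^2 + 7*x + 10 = -x^3 + x^2 + 25*x - 25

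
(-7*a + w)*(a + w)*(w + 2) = -7*a^2*w - 14*a^2 - 6*a*w^2 - 12*a*w + w^3 + 2*w^2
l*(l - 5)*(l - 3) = l^3 - 8*l^2 + 15*l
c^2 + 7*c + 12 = (c + 3)*(c + 4)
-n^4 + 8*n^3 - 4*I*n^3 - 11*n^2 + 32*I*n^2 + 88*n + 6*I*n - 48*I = (n - 8)*(n + 6*I)*(I*n + 1)^2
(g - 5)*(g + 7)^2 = g^3 + 9*g^2 - 21*g - 245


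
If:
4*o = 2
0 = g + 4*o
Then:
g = -2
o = 1/2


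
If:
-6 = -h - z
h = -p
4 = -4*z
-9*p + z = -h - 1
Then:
No Solution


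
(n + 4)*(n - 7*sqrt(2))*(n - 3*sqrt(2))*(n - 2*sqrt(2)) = n^4 - 12*sqrt(2)*n^3 + 4*n^3 - 48*sqrt(2)*n^2 + 82*n^2 - 84*sqrt(2)*n + 328*n - 336*sqrt(2)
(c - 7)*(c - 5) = c^2 - 12*c + 35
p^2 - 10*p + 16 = (p - 8)*(p - 2)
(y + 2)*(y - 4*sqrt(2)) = y^2 - 4*sqrt(2)*y + 2*y - 8*sqrt(2)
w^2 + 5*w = w*(w + 5)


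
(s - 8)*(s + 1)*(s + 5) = s^3 - 2*s^2 - 43*s - 40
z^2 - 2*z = z*(z - 2)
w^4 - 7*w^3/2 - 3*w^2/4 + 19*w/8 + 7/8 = (w - 7/2)*(w - 1)*(w + 1/2)^2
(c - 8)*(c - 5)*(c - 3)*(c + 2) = c^4 - 14*c^3 + 47*c^2 + 38*c - 240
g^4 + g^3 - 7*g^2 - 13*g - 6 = (g - 3)*(g + 1)^2*(g + 2)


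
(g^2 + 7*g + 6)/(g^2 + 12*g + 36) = (g + 1)/(g + 6)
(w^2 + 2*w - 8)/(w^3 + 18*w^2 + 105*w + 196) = (w - 2)/(w^2 + 14*w + 49)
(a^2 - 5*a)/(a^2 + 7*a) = (a - 5)/(a + 7)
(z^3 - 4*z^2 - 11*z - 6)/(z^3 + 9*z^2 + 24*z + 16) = (z^2 - 5*z - 6)/(z^2 + 8*z + 16)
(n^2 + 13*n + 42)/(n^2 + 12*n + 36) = (n + 7)/(n + 6)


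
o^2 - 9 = (o - 3)*(o + 3)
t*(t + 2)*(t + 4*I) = t^3 + 2*t^2 + 4*I*t^2 + 8*I*t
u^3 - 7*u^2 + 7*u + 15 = (u - 5)*(u - 3)*(u + 1)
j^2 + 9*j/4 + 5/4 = (j + 1)*(j + 5/4)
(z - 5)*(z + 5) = z^2 - 25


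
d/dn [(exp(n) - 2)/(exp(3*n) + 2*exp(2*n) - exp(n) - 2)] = (-(exp(n) - 2)*(3*exp(2*n) + 4*exp(n) - 1) + exp(3*n) + 2*exp(2*n) - exp(n) - 2)*exp(n)/(exp(3*n) + 2*exp(2*n) - exp(n) - 2)^2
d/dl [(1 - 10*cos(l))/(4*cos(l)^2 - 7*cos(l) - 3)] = (-40*cos(l)^2 + 8*cos(l) - 37)*sin(l)/(4*sin(l)^2 + 7*cos(l) - 1)^2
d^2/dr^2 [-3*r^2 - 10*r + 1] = -6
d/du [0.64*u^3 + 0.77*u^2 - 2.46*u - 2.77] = 1.92*u^2 + 1.54*u - 2.46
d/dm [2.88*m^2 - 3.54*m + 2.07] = 5.76*m - 3.54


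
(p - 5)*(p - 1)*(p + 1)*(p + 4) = p^4 - p^3 - 21*p^2 + p + 20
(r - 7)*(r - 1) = r^2 - 8*r + 7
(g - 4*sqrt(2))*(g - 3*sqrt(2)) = g^2 - 7*sqrt(2)*g + 24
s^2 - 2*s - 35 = (s - 7)*(s + 5)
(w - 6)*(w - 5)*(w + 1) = w^3 - 10*w^2 + 19*w + 30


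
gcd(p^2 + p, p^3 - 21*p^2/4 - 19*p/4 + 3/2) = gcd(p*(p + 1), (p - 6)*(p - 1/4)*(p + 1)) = p + 1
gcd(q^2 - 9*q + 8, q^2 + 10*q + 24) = 1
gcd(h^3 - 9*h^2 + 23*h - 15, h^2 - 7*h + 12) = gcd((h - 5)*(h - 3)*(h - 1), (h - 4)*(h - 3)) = h - 3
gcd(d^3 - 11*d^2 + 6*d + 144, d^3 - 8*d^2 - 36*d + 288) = d^2 - 14*d + 48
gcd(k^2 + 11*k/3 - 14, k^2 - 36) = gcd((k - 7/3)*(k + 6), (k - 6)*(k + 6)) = k + 6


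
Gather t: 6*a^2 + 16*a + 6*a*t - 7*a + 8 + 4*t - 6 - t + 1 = 6*a^2 + 9*a + t*(6*a + 3) + 3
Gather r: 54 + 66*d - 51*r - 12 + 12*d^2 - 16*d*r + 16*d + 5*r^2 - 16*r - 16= 12*d^2 + 82*d + 5*r^2 + r*(-16*d - 67) + 26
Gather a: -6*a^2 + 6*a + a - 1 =-6*a^2 + 7*a - 1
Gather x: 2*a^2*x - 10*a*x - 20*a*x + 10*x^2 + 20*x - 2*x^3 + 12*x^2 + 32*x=-2*x^3 + 22*x^2 + x*(2*a^2 - 30*a + 52)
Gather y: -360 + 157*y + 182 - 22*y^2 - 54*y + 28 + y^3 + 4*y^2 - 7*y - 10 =y^3 - 18*y^2 + 96*y - 160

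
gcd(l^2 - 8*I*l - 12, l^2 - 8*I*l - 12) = l^2 - 8*I*l - 12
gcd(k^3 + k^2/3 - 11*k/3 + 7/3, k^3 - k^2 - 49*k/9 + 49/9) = k^2 + 4*k/3 - 7/3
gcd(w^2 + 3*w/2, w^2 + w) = w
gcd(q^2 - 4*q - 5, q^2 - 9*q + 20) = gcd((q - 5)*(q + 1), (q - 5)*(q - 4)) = q - 5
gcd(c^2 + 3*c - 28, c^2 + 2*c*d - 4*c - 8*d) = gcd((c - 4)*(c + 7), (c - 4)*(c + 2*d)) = c - 4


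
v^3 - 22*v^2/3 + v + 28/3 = (v - 7)*(v - 4/3)*(v + 1)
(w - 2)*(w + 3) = w^2 + w - 6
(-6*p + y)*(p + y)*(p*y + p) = -6*p^3*y - 6*p^3 - 5*p^2*y^2 - 5*p^2*y + p*y^3 + p*y^2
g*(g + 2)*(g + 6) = g^3 + 8*g^2 + 12*g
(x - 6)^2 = x^2 - 12*x + 36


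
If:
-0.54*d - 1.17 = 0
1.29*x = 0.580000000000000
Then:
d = -2.17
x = 0.45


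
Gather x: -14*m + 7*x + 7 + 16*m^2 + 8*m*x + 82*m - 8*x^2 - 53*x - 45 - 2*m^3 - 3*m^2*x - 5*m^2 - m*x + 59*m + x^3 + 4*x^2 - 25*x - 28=-2*m^3 + 11*m^2 + 127*m + x^3 - 4*x^2 + x*(-3*m^2 + 7*m - 71) - 66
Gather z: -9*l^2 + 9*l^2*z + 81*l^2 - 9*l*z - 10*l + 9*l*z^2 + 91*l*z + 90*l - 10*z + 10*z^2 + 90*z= 72*l^2 + 80*l + z^2*(9*l + 10) + z*(9*l^2 + 82*l + 80)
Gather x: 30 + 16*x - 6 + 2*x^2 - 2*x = 2*x^2 + 14*x + 24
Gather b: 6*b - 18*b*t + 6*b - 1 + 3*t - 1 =b*(12 - 18*t) + 3*t - 2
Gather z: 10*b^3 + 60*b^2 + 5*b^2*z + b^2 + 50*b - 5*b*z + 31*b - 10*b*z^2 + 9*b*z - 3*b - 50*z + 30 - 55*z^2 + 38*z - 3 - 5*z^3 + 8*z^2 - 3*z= 10*b^3 + 61*b^2 + 78*b - 5*z^3 + z^2*(-10*b - 47) + z*(5*b^2 + 4*b - 15) + 27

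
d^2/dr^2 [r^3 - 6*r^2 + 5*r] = 6*r - 12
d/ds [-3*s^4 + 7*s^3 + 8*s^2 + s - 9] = -12*s^3 + 21*s^2 + 16*s + 1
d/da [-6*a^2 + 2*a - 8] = 2 - 12*a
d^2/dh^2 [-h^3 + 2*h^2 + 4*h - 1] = 4 - 6*h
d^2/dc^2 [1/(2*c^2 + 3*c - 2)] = 2*(-4*c^2 - 6*c + (4*c + 3)^2 + 4)/(2*c^2 + 3*c - 2)^3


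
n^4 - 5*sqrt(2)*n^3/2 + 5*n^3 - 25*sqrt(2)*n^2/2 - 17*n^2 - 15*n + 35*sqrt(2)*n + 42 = (n - 2)*(n + 7)*(n - 3*sqrt(2))*(n + sqrt(2)/2)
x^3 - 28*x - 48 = (x - 6)*(x + 2)*(x + 4)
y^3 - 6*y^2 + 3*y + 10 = (y - 5)*(y - 2)*(y + 1)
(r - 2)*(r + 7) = r^2 + 5*r - 14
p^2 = p^2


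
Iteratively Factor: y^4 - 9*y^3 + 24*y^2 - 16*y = (y - 4)*(y^3 - 5*y^2 + 4*y) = (y - 4)^2*(y^2 - y) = (y - 4)^2*(y - 1)*(y)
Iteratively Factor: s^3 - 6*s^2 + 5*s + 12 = (s + 1)*(s^2 - 7*s + 12) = (s - 4)*(s + 1)*(s - 3)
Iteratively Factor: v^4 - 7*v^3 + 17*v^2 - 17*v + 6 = (v - 2)*(v^3 - 5*v^2 + 7*v - 3) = (v - 2)*(v - 1)*(v^2 - 4*v + 3) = (v - 2)*(v - 1)^2*(v - 3)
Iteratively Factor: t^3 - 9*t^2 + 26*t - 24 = (t - 2)*(t^2 - 7*t + 12) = (t - 4)*(t - 2)*(t - 3)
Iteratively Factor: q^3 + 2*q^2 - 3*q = (q + 3)*(q^2 - q) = q*(q + 3)*(q - 1)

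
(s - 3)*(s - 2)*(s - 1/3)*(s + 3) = s^4 - 7*s^3/3 - 25*s^2/3 + 21*s - 6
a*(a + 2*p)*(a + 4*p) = a^3 + 6*a^2*p + 8*a*p^2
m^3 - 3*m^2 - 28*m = m*(m - 7)*(m + 4)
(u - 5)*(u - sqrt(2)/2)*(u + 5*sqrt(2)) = u^3 - 5*u^2 + 9*sqrt(2)*u^2/2 - 45*sqrt(2)*u/2 - 5*u + 25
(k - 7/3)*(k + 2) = k^2 - k/3 - 14/3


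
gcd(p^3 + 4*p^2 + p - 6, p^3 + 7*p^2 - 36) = p + 3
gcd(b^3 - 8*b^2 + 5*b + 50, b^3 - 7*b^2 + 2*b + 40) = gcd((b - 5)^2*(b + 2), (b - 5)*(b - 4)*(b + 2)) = b^2 - 3*b - 10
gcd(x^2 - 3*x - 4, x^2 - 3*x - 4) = x^2 - 3*x - 4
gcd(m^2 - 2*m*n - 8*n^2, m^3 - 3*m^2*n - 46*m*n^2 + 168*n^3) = m - 4*n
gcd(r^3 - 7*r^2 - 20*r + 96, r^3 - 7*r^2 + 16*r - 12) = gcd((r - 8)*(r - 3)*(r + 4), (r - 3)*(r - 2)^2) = r - 3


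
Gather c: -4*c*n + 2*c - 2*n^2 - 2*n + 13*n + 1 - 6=c*(2 - 4*n) - 2*n^2 + 11*n - 5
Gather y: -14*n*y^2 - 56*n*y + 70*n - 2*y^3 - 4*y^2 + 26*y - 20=70*n - 2*y^3 + y^2*(-14*n - 4) + y*(26 - 56*n) - 20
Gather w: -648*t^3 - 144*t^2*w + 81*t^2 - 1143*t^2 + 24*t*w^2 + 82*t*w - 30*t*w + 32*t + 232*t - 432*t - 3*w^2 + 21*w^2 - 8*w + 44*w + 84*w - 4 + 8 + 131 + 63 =-648*t^3 - 1062*t^2 - 168*t + w^2*(24*t + 18) + w*(-144*t^2 + 52*t + 120) + 198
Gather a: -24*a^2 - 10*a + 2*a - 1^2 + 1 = -24*a^2 - 8*a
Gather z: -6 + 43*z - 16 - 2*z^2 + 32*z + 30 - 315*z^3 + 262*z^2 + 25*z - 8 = -315*z^3 + 260*z^2 + 100*z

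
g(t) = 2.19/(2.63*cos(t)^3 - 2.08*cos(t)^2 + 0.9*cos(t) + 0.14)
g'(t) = 2.19*(7.89*sin(t)*cos(t)^2 - 4.16*sin(t)*cos(t) + 0.9*sin(t))/(2.63*cos(t)^3 - 2.08*cos(t)^2 + 0.9*cos(t) + 0.14)^2 = (17.2791*cos(t)^2 - 9.1104*cos(t) + 1.971)*sin(t)/(2.63*cos(t)^3 - 2.08*cos(t)^2 + 0.9*cos(t) + 0.14)^2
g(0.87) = 3.91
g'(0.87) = 7.98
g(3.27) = -0.41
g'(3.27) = -0.12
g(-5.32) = 4.71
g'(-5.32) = 9.11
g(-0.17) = 1.44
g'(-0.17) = -0.71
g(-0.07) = 1.39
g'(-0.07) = -0.28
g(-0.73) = 2.94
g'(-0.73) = -5.76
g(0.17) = 1.44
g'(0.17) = 0.71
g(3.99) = -1.03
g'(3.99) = -2.58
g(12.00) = 2.19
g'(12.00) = -3.54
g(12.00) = 2.19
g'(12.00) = -3.54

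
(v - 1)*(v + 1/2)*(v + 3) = v^3 + 5*v^2/2 - 2*v - 3/2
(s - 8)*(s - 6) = s^2 - 14*s + 48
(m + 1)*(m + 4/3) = m^2 + 7*m/3 + 4/3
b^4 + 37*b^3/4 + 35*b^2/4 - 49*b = b*(b - 7/4)*(b + 4)*(b + 7)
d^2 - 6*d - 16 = (d - 8)*(d + 2)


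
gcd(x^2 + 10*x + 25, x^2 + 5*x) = x + 5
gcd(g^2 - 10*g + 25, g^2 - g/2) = 1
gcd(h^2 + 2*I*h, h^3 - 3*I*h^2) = h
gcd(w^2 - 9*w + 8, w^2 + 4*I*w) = 1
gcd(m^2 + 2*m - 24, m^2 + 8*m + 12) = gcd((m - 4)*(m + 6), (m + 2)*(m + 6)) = m + 6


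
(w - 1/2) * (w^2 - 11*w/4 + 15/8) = w^3 - 13*w^2/4 + 13*w/4 - 15/16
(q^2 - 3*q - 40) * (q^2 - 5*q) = q^4 - 8*q^3 - 25*q^2 + 200*q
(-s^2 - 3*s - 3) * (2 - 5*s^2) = 5*s^4 + 15*s^3 + 13*s^2 - 6*s - 6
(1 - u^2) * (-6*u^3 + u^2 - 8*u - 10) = 6*u^5 - u^4 + 2*u^3 + 11*u^2 - 8*u - 10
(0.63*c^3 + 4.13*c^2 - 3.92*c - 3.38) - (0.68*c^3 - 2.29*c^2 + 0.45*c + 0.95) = -0.05*c^3 + 6.42*c^2 - 4.37*c - 4.33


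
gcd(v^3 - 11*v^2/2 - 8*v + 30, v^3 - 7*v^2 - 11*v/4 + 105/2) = v^2 - 7*v/2 - 15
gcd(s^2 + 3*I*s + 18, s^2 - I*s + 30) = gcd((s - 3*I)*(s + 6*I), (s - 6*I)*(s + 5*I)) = 1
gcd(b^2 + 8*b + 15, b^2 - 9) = b + 3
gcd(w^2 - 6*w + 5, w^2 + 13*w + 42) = 1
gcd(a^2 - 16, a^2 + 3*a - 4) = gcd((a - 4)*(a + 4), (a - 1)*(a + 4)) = a + 4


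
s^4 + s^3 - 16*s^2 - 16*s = s*(s - 4)*(s + 1)*(s + 4)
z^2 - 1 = (z - 1)*(z + 1)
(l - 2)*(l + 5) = l^2 + 3*l - 10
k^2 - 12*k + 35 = (k - 7)*(k - 5)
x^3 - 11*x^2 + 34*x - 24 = (x - 6)*(x - 4)*(x - 1)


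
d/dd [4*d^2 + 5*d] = 8*d + 5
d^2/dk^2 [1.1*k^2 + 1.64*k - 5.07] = 2.20000000000000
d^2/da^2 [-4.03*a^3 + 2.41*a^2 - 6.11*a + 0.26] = 4.82 - 24.18*a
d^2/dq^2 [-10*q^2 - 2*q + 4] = -20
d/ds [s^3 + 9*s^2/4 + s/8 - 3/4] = 3*s^2 + 9*s/2 + 1/8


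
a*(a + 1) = a^2 + a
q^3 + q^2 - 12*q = q*(q - 3)*(q + 4)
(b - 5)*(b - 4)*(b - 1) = b^3 - 10*b^2 + 29*b - 20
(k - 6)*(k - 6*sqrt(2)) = k^2 - 6*sqrt(2)*k - 6*k + 36*sqrt(2)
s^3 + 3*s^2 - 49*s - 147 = (s - 7)*(s + 3)*(s + 7)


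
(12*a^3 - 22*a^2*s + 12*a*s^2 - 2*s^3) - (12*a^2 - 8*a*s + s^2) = 12*a^3 - 22*a^2*s - 12*a^2 + 12*a*s^2 + 8*a*s - 2*s^3 - s^2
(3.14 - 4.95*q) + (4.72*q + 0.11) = 3.25 - 0.23*q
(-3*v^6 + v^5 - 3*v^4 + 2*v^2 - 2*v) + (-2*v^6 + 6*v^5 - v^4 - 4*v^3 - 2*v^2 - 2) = -5*v^6 + 7*v^5 - 4*v^4 - 4*v^3 - 2*v - 2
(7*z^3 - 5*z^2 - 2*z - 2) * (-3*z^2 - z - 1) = -21*z^5 + 8*z^4 + 4*z^3 + 13*z^2 + 4*z + 2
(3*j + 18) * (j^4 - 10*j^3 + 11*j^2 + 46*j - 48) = 3*j^5 - 12*j^4 - 147*j^3 + 336*j^2 + 684*j - 864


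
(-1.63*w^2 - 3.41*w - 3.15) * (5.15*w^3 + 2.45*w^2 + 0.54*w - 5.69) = -8.3945*w^5 - 21.555*w^4 - 25.4572*w^3 - 0.284200000000002*w^2 + 17.7019*w + 17.9235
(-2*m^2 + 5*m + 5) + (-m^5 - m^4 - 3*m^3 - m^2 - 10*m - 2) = -m^5 - m^4 - 3*m^3 - 3*m^2 - 5*m + 3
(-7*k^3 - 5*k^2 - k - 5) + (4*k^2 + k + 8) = -7*k^3 - k^2 + 3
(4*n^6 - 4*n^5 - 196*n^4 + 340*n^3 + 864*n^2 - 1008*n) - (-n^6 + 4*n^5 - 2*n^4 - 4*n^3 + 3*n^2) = 5*n^6 - 8*n^5 - 194*n^4 + 344*n^3 + 861*n^2 - 1008*n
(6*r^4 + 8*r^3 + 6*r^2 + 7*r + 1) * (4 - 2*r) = -12*r^5 + 8*r^4 + 20*r^3 + 10*r^2 + 26*r + 4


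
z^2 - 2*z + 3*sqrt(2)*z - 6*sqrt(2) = (z - 2)*(z + 3*sqrt(2))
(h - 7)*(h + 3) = h^2 - 4*h - 21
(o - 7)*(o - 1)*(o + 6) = o^3 - 2*o^2 - 41*o + 42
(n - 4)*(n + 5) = n^2 + n - 20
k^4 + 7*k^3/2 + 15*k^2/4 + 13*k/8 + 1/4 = (k + 1/2)^3*(k + 2)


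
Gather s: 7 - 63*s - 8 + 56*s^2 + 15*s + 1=56*s^2 - 48*s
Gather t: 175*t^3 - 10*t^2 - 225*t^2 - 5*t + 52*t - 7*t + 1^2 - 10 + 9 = 175*t^3 - 235*t^2 + 40*t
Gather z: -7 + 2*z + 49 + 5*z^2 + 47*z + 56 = 5*z^2 + 49*z + 98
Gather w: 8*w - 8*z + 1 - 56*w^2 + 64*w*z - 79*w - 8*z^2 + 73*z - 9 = -56*w^2 + w*(64*z - 71) - 8*z^2 + 65*z - 8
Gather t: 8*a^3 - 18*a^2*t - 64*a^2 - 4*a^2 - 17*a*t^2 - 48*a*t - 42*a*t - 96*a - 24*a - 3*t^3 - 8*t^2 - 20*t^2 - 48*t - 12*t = 8*a^3 - 68*a^2 - 120*a - 3*t^3 + t^2*(-17*a - 28) + t*(-18*a^2 - 90*a - 60)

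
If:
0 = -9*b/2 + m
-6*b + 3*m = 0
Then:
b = 0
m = 0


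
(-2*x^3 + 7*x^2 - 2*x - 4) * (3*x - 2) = -6*x^4 + 25*x^3 - 20*x^2 - 8*x + 8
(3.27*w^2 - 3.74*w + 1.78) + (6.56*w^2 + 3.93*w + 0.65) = 9.83*w^2 + 0.19*w + 2.43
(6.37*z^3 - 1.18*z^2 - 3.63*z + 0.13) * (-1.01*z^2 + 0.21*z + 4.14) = -6.4337*z^5 + 2.5295*z^4 + 29.7903*z^3 - 5.7788*z^2 - 15.0009*z + 0.5382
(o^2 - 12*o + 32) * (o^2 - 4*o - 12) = o^4 - 16*o^3 + 68*o^2 + 16*o - 384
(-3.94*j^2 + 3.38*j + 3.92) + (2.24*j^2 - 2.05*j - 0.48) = -1.7*j^2 + 1.33*j + 3.44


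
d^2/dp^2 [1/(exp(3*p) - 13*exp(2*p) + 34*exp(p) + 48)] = ((-9*exp(2*p) + 52*exp(p) - 34)*(exp(3*p) - 13*exp(2*p) + 34*exp(p) + 48) + 2*(3*exp(2*p) - 26*exp(p) + 34)^2*exp(p))*exp(p)/(exp(3*p) - 13*exp(2*p) + 34*exp(p) + 48)^3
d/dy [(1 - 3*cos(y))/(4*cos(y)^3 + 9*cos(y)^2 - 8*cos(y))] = -(15 + 6*cos(3*y)/cos(y)^2 + 8/cos(y)^2)*sin(y)/(4*sin(y)^2 - 9*cos(y) + 4)^2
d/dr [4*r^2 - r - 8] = 8*r - 1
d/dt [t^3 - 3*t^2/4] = 3*t*(2*t - 1)/2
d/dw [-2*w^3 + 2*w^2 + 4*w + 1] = -6*w^2 + 4*w + 4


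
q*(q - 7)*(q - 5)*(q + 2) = q^4 - 10*q^3 + 11*q^2 + 70*q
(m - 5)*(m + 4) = m^2 - m - 20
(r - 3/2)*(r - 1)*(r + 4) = r^3 + 3*r^2/2 - 17*r/2 + 6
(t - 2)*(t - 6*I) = t^2 - 2*t - 6*I*t + 12*I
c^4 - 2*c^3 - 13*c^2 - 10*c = c*(c - 5)*(c + 1)*(c + 2)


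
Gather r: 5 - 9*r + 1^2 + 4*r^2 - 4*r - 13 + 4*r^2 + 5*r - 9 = 8*r^2 - 8*r - 16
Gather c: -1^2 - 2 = -3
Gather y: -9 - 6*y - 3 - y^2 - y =-y^2 - 7*y - 12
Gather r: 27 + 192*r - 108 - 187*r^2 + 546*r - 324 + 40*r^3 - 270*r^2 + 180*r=40*r^3 - 457*r^2 + 918*r - 405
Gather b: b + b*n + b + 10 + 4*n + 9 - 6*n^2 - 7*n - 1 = b*(n + 2) - 6*n^2 - 3*n + 18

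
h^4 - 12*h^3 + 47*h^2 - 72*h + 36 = (h - 6)*(h - 3)*(h - 2)*(h - 1)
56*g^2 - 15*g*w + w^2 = (-8*g + w)*(-7*g + w)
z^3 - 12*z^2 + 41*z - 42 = (z - 7)*(z - 3)*(z - 2)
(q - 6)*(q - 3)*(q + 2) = q^3 - 7*q^2 + 36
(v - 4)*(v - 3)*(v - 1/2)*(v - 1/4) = v^4 - 31*v^3/4 + 139*v^2/8 - 79*v/8 + 3/2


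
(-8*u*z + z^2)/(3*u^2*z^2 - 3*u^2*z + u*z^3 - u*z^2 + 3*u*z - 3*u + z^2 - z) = z*(-8*u + z)/(3*u^2*z^2 - 3*u^2*z + u*z^3 - u*z^2 + 3*u*z - 3*u + z^2 - z)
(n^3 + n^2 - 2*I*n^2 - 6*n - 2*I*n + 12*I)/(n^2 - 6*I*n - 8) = (n^2 + n - 6)/(n - 4*I)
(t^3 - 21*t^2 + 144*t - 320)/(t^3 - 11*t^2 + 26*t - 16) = (t^2 - 13*t + 40)/(t^2 - 3*t + 2)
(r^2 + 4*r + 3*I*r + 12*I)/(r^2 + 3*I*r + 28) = (r^2 + r*(4 + 3*I) + 12*I)/(r^2 + 3*I*r + 28)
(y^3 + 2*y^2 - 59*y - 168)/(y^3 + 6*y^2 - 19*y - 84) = (y - 8)/(y - 4)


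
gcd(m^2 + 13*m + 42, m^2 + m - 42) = m + 7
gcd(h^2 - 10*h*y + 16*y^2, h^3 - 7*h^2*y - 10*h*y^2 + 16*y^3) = -h + 8*y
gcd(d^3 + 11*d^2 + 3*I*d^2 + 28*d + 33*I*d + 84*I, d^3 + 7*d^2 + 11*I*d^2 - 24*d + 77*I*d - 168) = d^2 + d*(7 + 3*I) + 21*I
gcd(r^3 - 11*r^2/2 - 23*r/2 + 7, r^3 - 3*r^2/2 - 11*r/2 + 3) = r^2 + 3*r/2 - 1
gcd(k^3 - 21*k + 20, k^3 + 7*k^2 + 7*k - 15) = k^2 + 4*k - 5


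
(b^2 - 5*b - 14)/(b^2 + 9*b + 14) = (b - 7)/(b + 7)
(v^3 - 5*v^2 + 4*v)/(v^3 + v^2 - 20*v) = (v - 1)/(v + 5)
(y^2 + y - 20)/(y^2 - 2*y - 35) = (y - 4)/(y - 7)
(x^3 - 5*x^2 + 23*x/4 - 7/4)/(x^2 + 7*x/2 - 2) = (2*x^2 - 9*x + 7)/(2*(x + 4))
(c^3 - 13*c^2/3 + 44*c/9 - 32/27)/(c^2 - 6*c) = (27*c^3 - 117*c^2 + 132*c - 32)/(27*c*(c - 6))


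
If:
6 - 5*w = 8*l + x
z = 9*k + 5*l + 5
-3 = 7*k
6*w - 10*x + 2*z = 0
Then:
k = -3/7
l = z/5 - 8/35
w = 137/98 - 9*z/28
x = z/140 + 411/490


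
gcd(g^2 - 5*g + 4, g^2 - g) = g - 1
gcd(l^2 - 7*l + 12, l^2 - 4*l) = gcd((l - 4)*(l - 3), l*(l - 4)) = l - 4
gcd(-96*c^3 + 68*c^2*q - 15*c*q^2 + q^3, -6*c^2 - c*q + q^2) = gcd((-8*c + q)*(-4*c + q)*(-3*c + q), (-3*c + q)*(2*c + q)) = -3*c + q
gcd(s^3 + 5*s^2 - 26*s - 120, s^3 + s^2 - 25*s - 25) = s - 5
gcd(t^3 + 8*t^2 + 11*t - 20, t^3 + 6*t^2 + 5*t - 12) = t^2 + 3*t - 4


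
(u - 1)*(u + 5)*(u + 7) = u^3 + 11*u^2 + 23*u - 35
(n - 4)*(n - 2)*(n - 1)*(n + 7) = n^4 - 35*n^2 + 90*n - 56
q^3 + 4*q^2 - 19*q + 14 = (q - 2)*(q - 1)*(q + 7)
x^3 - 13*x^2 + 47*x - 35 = (x - 7)*(x - 5)*(x - 1)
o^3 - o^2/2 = o^2*(o - 1/2)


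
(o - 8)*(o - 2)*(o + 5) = o^3 - 5*o^2 - 34*o + 80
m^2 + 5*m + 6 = (m + 2)*(m + 3)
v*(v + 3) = v^2 + 3*v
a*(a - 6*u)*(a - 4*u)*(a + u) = a^4 - 9*a^3*u + 14*a^2*u^2 + 24*a*u^3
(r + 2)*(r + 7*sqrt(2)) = r^2 + 2*r + 7*sqrt(2)*r + 14*sqrt(2)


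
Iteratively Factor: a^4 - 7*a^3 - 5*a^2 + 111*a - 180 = (a - 3)*(a^3 - 4*a^2 - 17*a + 60) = (a - 5)*(a - 3)*(a^2 + a - 12) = (a - 5)*(a - 3)*(a + 4)*(a - 3)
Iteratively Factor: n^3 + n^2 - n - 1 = (n - 1)*(n^2 + 2*n + 1) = (n - 1)*(n + 1)*(n + 1)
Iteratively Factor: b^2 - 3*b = (b)*(b - 3)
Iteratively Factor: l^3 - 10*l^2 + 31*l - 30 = (l - 2)*(l^2 - 8*l + 15) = (l - 3)*(l - 2)*(l - 5)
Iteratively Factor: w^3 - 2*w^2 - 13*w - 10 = (w + 1)*(w^2 - 3*w - 10) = (w + 1)*(w + 2)*(w - 5)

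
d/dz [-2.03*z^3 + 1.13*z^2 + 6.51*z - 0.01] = -6.09*z^2 + 2.26*z + 6.51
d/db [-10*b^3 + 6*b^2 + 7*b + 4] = -30*b^2 + 12*b + 7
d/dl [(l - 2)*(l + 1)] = 2*l - 1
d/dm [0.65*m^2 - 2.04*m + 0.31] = 1.3*m - 2.04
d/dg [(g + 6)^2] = 2*g + 12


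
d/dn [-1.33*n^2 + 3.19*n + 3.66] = 3.19 - 2.66*n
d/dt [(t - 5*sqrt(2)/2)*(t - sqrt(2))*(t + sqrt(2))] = 3*t^2 - 5*sqrt(2)*t - 2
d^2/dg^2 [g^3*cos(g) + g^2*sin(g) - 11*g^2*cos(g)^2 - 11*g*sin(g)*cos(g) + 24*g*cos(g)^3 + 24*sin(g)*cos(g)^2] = -g^3*cos(g) - 7*g^2*sin(g) + 22*g^2*cos(2*g) + 66*g*sin(2*g) - 8*g*cos(g) - 54*g*cos(3*g) - 40*sin(g) - 90*sin(3*g) - 33*cos(2*g) - 11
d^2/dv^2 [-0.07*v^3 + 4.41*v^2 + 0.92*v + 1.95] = 8.82 - 0.42*v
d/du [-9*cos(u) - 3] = 9*sin(u)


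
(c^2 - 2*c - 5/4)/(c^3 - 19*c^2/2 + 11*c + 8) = (c - 5/2)/(c^2 - 10*c + 16)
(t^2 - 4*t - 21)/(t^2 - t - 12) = (t - 7)/(t - 4)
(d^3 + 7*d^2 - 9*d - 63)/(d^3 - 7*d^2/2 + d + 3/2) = 2*(d^2 + 10*d + 21)/(2*d^2 - d - 1)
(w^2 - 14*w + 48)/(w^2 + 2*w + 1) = (w^2 - 14*w + 48)/(w^2 + 2*w + 1)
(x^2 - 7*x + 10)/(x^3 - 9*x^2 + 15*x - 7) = (x^2 - 7*x + 10)/(x^3 - 9*x^2 + 15*x - 7)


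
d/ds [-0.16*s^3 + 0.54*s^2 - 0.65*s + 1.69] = -0.48*s^2 + 1.08*s - 0.65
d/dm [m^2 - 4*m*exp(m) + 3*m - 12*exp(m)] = -4*m*exp(m) + 2*m - 16*exp(m) + 3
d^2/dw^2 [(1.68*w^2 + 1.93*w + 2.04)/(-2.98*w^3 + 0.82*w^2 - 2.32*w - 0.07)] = (-29.838144*w^6 - 102.835032*w^5 - 119.406216*w^4 + 102.364344*w^3 - 88.600056*w^2 + 25.173948*w - 21.583984)/(26.463592*w^9 - 21.845784*w^8 + 67.81884*w^7 - 32.701396*w^6 + 51.772248*w^5 - 10.195788*w^4 + 11.731966*w^3 + 1.11825*w^2 + 0.034104*w + 0.000343)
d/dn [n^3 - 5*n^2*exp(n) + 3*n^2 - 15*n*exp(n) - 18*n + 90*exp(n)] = -5*n^2*exp(n) + 3*n^2 - 25*n*exp(n) + 6*n + 75*exp(n) - 18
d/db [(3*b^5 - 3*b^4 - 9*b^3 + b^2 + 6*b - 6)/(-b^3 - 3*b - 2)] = (-6*b^7 + 3*b^6 - 36*b^5 - 2*b^4 + 90*b^3 + 33*b^2 - 4*b - 30)/(b^6 + 6*b^4 + 4*b^3 + 9*b^2 + 12*b + 4)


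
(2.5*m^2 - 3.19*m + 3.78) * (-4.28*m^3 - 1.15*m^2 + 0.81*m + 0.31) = -10.7*m^5 + 10.7782*m^4 - 10.4849*m^3 - 6.1559*m^2 + 2.0729*m + 1.1718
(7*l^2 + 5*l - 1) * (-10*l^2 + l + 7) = -70*l^4 - 43*l^3 + 64*l^2 + 34*l - 7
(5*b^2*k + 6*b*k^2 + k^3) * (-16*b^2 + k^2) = -80*b^4*k - 96*b^3*k^2 - 11*b^2*k^3 + 6*b*k^4 + k^5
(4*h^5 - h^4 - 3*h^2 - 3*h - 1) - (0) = 4*h^5 - h^4 - 3*h^2 - 3*h - 1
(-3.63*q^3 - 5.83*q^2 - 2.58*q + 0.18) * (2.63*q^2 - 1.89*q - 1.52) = -9.5469*q^5 - 8.4722*q^4 + 9.7509*q^3 + 14.2112*q^2 + 3.5814*q - 0.2736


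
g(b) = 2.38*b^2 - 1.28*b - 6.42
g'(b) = 4.76*b - 1.28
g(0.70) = -6.15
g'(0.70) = 2.05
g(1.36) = -3.76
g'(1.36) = 5.19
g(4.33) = 32.66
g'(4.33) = 19.33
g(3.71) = 21.59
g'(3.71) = 16.38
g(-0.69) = -4.40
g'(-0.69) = -4.56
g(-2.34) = 9.61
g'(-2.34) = -12.42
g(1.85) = -0.64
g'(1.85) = 7.53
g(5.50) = 58.54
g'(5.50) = 24.90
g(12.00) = 320.94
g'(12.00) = 55.84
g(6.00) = 71.58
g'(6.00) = 27.28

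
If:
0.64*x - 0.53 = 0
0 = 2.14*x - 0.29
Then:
No Solution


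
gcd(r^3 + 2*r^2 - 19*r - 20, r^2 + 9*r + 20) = r + 5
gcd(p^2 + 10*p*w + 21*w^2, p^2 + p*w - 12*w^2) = 1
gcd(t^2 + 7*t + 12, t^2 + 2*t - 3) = t + 3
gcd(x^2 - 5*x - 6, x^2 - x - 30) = x - 6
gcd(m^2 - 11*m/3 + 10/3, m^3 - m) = 1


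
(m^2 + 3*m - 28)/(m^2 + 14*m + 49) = (m - 4)/(m + 7)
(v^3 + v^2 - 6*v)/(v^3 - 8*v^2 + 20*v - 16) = v*(v + 3)/(v^2 - 6*v + 8)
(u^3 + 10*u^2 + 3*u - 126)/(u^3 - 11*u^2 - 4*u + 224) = (u^3 + 10*u^2 + 3*u - 126)/(u^3 - 11*u^2 - 4*u + 224)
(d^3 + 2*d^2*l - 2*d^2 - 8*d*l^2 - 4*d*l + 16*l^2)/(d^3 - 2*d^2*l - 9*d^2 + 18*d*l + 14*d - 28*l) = (d + 4*l)/(d - 7)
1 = 1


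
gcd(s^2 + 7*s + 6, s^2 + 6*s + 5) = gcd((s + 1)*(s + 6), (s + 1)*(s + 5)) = s + 1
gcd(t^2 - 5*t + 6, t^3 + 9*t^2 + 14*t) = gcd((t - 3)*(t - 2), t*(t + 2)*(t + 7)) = 1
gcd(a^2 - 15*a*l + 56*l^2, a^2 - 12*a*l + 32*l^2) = a - 8*l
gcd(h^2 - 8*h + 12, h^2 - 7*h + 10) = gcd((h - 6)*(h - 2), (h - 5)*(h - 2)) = h - 2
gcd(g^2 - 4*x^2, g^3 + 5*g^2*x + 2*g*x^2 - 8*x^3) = g + 2*x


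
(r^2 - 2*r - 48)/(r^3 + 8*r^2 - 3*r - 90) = (r - 8)/(r^2 + 2*r - 15)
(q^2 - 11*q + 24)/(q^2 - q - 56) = (q - 3)/(q + 7)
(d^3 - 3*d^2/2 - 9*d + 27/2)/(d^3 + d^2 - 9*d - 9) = (d - 3/2)/(d + 1)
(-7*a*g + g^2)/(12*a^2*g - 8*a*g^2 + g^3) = (-7*a + g)/(12*a^2 - 8*a*g + g^2)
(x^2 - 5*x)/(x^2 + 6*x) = (x - 5)/(x + 6)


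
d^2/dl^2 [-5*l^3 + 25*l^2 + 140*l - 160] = 50 - 30*l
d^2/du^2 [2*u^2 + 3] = 4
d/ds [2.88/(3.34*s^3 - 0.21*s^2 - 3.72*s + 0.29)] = (-28.8576*s^2 + 1.2096*s + 10.7136)/(3.34*s^3 - 0.21*s^2 - 3.72*s + 0.29)^2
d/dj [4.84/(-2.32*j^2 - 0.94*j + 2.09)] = (22.4576*j + 4.5496)/(2.32*j^2 + 0.94*j - 2.09)^2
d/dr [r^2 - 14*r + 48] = 2*r - 14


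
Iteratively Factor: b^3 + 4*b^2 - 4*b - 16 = (b - 2)*(b^2 + 6*b + 8) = (b - 2)*(b + 2)*(b + 4)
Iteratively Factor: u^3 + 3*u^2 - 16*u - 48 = (u + 4)*(u^2 - u - 12) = (u + 3)*(u + 4)*(u - 4)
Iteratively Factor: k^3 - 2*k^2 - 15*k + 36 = (k - 3)*(k^2 + k - 12) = (k - 3)*(k + 4)*(k - 3)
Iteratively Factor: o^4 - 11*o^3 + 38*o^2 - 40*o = (o)*(o^3 - 11*o^2 + 38*o - 40) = o*(o - 4)*(o^2 - 7*o + 10) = o*(o - 5)*(o - 4)*(o - 2)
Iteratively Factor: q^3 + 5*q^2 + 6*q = (q + 3)*(q^2 + 2*q) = (q + 2)*(q + 3)*(q)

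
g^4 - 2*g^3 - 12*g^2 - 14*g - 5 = (g - 5)*(g + 1)^3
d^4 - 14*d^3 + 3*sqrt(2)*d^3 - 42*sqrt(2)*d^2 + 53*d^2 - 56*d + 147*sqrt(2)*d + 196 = (d - 7)^2*(d + sqrt(2))*(d + 2*sqrt(2))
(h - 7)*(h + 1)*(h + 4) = h^3 - 2*h^2 - 31*h - 28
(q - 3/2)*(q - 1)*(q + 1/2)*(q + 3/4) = q^4 - 5*q^3/4 - 5*q^2/4 + 15*q/16 + 9/16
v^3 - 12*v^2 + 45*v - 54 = (v - 6)*(v - 3)^2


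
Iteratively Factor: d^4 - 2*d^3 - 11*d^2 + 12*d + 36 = (d + 2)*(d^3 - 4*d^2 - 3*d + 18) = (d - 3)*(d + 2)*(d^2 - d - 6) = (d - 3)*(d + 2)^2*(d - 3)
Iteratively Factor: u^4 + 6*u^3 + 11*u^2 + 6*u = (u)*(u^3 + 6*u^2 + 11*u + 6) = u*(u + 1)*(u^2 + 5*u + 6) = u*(u + 1)*(u + 2)*(u + 3)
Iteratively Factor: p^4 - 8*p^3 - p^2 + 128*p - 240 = (p - 3)*(p^3 - 5*p^2 - 16*p + 80) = (p - 3)*(p + 4)*(p^2 - 9*p + 20) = (p - 4)*(p - 3)*(p + 4)*(p - 5)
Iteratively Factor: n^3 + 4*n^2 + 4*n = (n)*(n^2 + 4*n + 4) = n*(n + 2)*(n + 2)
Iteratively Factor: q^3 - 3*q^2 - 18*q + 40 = (q - 5)*(q^2 + 2*q - 8) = (q - 5)*(q - 2)*(q + 4)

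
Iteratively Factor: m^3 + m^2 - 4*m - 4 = (m + 2)*(m^2 - m - 2) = (m - 2)*(m + 2)*(m + 1)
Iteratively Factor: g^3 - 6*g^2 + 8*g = (g - 2)*(g^2 - 4*g) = (g - 4)*(g - 2)*(g)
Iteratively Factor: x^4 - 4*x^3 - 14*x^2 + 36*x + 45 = (x - 3)*(x^3 - x^2 - 17*x - 15) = (x - 3)*(x + 3)*(x^2 - 4*x - 5) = (x - 3)*(x + 1)*(x + 3)*(x - 5)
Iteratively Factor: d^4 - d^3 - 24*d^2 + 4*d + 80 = (d + 4)*(d^3 - 5*d^2 - 4*d + 20) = (d - 5)*(d + 4)*(d^2 - 4) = (d - 5)*(d - 2)*(d + 4)*(d + 2)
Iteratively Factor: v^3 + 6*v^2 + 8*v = (v + 2)*(v^2 + 4*v) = v*(v + 2)*(v + 4)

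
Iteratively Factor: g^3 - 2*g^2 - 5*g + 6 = (g + 2)*(g^2 - 4*g + 3) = (g - 3)*(g + 2)*(g - 1)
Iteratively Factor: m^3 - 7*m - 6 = (m - 3)*(m^2 + 3*m + 2) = (m - 3)*(m + 2)*(m + 1)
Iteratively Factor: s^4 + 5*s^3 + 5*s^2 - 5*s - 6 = (s + 1)*(s^3 + 4*s^2 + s - 6) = (s + 1)*(s + 2)*(s^2 + 2*s - 3) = (s + 1)*(s + 2)*(s + 3)*(s - 1)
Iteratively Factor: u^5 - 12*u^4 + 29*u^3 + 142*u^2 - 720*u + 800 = (u - 5)*(u^4 - 7*u^3 - 6*u^2 + 112*u - 160) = (u - 5)*(u + 4)*(u^3 - 11*u^2 + 38*u - 40) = (u - 5)*(u - 2)*(u + 4)*(u^2 - 9*u + 20) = (u - 5)^2*(u - 2)*(u + 4)*(u - 4)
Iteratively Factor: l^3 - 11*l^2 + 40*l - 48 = (l - 3)*(l^2 - 8*l + 16) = (l - 4)*(l - 3)*(l - 4)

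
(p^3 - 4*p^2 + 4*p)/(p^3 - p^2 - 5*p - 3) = p*(-p^2 + 4*p - 4)/(-p^3 + p^2 + 5*p + 3)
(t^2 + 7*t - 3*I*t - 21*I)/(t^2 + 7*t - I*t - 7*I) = (t - 3*I)/(t - I)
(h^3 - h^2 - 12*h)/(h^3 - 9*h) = (h - 4)/(h - 3)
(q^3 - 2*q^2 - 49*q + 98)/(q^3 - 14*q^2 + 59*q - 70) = (q + 7)/(q - 5)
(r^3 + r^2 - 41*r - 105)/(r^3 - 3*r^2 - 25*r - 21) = (r + 5)/(r + 1)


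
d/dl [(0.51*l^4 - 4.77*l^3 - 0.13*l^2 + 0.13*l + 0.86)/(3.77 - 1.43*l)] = (-2.1879*l^4 + 21.333*l^3 - 53.7628*l^2 - 0.9802*l + 1.7199)/(2.0449*l^2 - 10.7822*l + 14.2129)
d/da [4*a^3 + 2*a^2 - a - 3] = 12*a^2 + 4*a - 1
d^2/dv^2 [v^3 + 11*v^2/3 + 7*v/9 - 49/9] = 6*v + 22/3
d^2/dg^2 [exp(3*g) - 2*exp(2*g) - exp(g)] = (9*exp(2*g) - 8*exp(g) - 1)*exp(g)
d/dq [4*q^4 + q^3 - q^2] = q*(16*q^2 + 3*q - 2)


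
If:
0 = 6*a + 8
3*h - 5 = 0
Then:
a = -4/3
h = 5/3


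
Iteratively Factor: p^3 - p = (p - 1)*(p^2 + p) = (p - 1)*(p + 1)*(p)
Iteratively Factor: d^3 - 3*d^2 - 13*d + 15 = (d - 1)*(d^2 - 2*d - 15) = (d - 5)*(d - 1)*(d + 3)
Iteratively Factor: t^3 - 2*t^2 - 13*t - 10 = (t - 5)*(t^2 + 3*t + 2) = (t - 5)*(t + 2)*(t + 1)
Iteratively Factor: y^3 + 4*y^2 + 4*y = (y + 2)*(y^2 + 2*y) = y*(y + 2)*(y + 2)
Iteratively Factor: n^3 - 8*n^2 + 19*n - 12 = (n - 3)*(n^2 - 5*n + 4) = (n - 3)*(n - 1)*(n - 4)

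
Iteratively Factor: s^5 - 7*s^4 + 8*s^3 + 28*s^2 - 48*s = (s - 2)*(s^4 - 5*s^3 - 2*s^2 + 24*s) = (s - 2)*(s + 2)*(s^3 - 7*s^2 + 12*s) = (s - 4)*(s - 2)*(s + 2)*(s^2 - 3*s) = s*(s - 4)*(s - 2)*(s + 2)*(s - 3)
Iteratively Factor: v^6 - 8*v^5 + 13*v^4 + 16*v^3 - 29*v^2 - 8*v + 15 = (v + 1)*(v^5 - 9*v^4 + 22*v^3 - 6*v^2 - 23*v + 15) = (v - 1)*(v + 1)*(v^4 - 8*v^3 + 14*v^2 + 8*v - 15) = (v - 1)^2*(v + 1)*(v^3 - 7*v^2 + 7*v + 15) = (v - 3)*(v - 1)^2*(v + 1)*(v^2 - 4*v - 5) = (v - 5)*(v - 3)*(v - 1)^2*(v + 1)*(v + 1)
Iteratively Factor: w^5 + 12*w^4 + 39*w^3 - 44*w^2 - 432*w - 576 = (w - 3)*(w^4 + 15*w^3 + 84*w^2 + 208*w + 192) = (w - 3)*(w + 3)*(w^3 + 12*w^2 + 48*w + 64) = (w - 3)*(w + 3)*(w + 4)*(w^2 + 8*w + 16) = (w - 3)*(w + 3)*(w + 4)^2*(w + 4)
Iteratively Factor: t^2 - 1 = (t - 1)*(t + 1)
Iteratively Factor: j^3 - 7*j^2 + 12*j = (j - 3)*(j^2 - 4*j) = (j - 4)*(j - 3)*(j)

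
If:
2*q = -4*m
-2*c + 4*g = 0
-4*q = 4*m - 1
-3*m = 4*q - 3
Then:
No Solution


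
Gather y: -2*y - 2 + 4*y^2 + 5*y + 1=4*y^2 + 3*y - 1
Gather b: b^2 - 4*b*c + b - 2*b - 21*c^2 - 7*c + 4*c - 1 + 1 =b^2 + b*(-4*c - 1) - 21*c^2 - 3*c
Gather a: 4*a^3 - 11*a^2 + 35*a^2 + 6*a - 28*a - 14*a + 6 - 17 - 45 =4*a^3 + 24*a^2 - 36*a - 56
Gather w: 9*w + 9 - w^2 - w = -w^2 + 8*w + 9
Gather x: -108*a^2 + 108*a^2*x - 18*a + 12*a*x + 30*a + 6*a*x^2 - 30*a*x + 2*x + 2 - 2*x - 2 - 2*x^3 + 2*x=-108*a^2 + 6*a*x^2 + 12*a - 2*x^3 + x*(108*a^2 - 18*a + 2)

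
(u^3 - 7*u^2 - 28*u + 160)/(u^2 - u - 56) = (u^2 + u - 20)/(u + 7)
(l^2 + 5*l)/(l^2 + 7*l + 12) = l*(l + 5)/(l^2 + 7*l + 12)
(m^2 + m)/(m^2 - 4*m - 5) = m/(m - 5)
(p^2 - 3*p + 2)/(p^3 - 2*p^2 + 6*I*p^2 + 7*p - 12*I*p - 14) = (p - 1)/(p^2 + 6*I*p + 7)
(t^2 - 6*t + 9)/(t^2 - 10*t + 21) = (t - 3)/(t - 7)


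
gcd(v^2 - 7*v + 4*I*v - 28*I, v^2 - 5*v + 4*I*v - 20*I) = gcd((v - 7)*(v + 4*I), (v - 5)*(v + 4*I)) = v + 4*I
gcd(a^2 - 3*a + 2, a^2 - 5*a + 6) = a - 2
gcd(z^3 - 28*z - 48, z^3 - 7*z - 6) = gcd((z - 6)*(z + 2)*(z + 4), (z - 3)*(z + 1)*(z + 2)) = z + 2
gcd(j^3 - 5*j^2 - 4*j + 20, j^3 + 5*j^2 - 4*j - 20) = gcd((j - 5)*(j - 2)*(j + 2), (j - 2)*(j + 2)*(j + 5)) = j^2 - 4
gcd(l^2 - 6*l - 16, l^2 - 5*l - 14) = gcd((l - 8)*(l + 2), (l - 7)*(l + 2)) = l + 2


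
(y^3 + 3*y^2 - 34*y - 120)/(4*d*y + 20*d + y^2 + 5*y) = (y^2 - 2*y - 24)/(4*d + y)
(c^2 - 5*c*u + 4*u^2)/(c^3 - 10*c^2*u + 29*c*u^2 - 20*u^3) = 1/(c - 5*u)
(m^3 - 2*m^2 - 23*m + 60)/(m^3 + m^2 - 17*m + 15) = (m - 4)/(m - 1)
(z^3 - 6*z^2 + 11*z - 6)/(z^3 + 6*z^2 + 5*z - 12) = (z^2 - 5*z + 6)/(z^2 + 7*z + 12)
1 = 1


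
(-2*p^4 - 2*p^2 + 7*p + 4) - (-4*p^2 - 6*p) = -2*p^4 + 2*p^2 + 13*p + 4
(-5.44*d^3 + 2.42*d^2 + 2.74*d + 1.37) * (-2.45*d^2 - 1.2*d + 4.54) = 13.328*d^5 + 0.599*d^4 - 34.3146*d^3 + 4.3423*d^2 + 10.7956*d + 6.2198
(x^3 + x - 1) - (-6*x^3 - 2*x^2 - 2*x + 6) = 7*x^3 + 2*x^2 + 3*x - 7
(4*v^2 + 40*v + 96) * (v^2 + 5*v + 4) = 4*v^4 + 60*v^3 + 312*v^2 + 640*v + 384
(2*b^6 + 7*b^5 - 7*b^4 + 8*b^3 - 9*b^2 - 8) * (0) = 0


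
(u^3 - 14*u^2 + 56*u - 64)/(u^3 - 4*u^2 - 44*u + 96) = (u - 4)/(u + 6)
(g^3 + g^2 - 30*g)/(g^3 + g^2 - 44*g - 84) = g*(g - 5)/(g^2 - 5*g - 14)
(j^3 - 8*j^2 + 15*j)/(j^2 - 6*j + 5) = j*(j - 3)/(j - 1)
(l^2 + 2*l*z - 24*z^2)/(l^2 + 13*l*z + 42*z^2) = (l - 4*z)/(l + 7*z)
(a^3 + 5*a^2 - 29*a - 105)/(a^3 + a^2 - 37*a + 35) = (a + 3)/(a - 1)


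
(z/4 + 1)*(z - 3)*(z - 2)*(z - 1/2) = z^4/4 - 3*z^3/8 - 27*z^2/8 + 31*z/4 - 3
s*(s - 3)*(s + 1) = s^3 - 2*s^2 - 3*s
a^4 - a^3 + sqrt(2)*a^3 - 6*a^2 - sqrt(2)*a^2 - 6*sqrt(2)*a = a*(a - 3)*(a + 2)*(a + sqrt(2))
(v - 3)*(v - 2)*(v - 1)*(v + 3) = v^4 - 3*v^3 - 7*v^2 + 27*v - 18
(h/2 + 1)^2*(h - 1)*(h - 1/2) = h^4/4 + 5*h^3/8 - 3*h^2/8 - h + 1/2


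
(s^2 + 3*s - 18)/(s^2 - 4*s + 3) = (s + 6)/(s - 1)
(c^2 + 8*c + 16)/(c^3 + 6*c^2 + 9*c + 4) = (c + 4)/(c^2 + 2*c + 1)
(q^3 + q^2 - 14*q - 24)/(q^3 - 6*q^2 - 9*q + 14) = (q^2 - q - 12)/(q^2 - 8*q + 7)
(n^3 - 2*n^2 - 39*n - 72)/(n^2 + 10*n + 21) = (n^2 - 5*n - 24)/(n + 7)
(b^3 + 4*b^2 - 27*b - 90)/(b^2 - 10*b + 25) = (b^2 + 9*b + 18)/(b - 5)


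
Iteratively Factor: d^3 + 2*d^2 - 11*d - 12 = (d - 3)*(d^2 + 5*d + 4) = (d - 3)*(d + 1)*(d + 4)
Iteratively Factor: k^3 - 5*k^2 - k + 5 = (k - 5)*(k^2 - 1) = (k - 5)*(k - 1)*(k + 1)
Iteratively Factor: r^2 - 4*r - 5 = (r + 1)*(r - 5)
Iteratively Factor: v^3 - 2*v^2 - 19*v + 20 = (v + 4)*(v^2 - 6*v + 5) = (v - 1)*(v + 4)*(v - 5)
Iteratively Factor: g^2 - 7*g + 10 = (g - 5)*(g - 2)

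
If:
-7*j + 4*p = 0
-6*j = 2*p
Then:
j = 0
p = 0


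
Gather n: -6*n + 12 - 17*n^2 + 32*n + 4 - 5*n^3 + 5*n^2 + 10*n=-5*n^3 - 12*n^2 + 36*n + 16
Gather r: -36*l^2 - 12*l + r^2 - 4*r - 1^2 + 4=-36*l^2 - 12*l + r^2 - 4*r + 3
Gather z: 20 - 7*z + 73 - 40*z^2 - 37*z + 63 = -40*z^2 - 44*z + 156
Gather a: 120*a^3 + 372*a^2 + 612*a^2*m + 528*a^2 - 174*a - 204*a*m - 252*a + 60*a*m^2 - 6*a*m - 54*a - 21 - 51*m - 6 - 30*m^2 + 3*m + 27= 120*a^3 + a^2*(612*m + 900) + a*(60*m^2 - 210*m - 480) - 30*m^2 - 48*m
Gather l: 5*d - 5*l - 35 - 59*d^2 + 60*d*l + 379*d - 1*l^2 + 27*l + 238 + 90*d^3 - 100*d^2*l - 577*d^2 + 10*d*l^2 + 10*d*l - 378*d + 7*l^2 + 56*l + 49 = 90*d^3 - 636*d^2 + 6*d + l^2*(10*d + 6) + l*(-100*d^2 + 70*d + 78) + 252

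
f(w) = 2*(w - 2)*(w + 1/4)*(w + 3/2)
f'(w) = 2*(w - 2)*(w + 1/4) + 2*(w - 2)*(w + 3/2) + 2*(w + 1/4)*(w + 3/2) = 6*w^2 - w - 25/4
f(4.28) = 119.40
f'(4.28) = 99.38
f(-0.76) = 2.08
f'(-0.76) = -2.02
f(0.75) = -5.62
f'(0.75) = -3.62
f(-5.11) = -249.48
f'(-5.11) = 155.53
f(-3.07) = -44.89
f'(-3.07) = 53.37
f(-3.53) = -73.64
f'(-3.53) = 72.05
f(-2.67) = -26.45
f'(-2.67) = 39.19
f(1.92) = -1.19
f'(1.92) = 13.95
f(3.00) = 29.25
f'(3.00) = 44.75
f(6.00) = 375.00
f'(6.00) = 203.75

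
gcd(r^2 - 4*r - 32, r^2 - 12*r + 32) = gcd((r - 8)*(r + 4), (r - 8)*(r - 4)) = r - 8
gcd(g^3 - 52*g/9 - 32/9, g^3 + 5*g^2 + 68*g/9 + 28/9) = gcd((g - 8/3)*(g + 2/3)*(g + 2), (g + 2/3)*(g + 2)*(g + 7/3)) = g^2 + 8*g/3 + 4/3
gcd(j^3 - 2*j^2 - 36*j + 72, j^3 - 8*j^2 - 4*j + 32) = j - 2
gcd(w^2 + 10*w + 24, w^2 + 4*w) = w + 4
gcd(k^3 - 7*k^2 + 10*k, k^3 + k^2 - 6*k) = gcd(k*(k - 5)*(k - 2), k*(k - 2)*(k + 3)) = k^2 - 2*k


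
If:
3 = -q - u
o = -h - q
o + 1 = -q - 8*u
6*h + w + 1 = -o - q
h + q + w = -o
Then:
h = -1/5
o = 61/20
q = -57/20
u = -3/20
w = 0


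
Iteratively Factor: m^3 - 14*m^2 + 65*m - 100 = (m - 5)*(m^2 - 9*m + 20) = (m - 5)^2*(m - 4)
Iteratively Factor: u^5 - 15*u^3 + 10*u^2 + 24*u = (u + 1)*(u^4 - u^3 - 14*u^2 + 24*u) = (u - 2)*(u + 1)*(u^3 + u^2 - 12*u) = u*(u - 2)*(u + 1)*(u^2 + u - 12) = u*(u - 3)*(u - 2)*(u + 1)*(u + 4)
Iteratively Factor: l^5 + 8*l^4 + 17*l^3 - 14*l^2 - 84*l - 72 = (l + 3)*(l^4 + 5*l^3 + 2*l^2 - 20*l - 24) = (l + 3)^2*(l^3 + 2*l^2 - 4*l - 8) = (l + 2)*(l + 3)^2*(l^2 - 4) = (l + 2)^2*(l + 3)^2*(l - 2)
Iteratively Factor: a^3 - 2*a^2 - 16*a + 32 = (a - 4)*(a^2 + 2*a - 8) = (a - 4)*(a - 2)*(a + 4)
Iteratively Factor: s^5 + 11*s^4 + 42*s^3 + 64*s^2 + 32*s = (s + 1)*(s^4 + 10*s^3 + 32*s^2 + 32*s) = s*(s + 1)*(s^3 + 10*s^2 + 32*s + 32) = s*(s + 1)*(s + 4)*(s^2 + 6*s + 8) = s*(s + 1)*(s + 4)^2*(s + 2)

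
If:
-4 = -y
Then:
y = 4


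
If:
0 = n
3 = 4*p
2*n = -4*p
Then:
No Solution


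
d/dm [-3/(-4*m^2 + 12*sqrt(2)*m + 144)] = 3*(-2*m + 3*sqrt(2))/(4*(-m^2 + 3*sqrt(2)*m + 36)^2)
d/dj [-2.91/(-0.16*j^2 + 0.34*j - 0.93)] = (0.9894 - 0.9312*j)/(0.16*j^2 - 0.34*j + 0.93)^2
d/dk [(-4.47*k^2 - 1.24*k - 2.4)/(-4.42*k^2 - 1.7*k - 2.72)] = (2.1182*k^2 + 3.1008*k - 0.7072)/(19.5364*k^4 + 15.028*k^3 + 26.9348*k^2 + 9.248*k + 7.3984)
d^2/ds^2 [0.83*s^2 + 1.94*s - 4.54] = 1.66000000000000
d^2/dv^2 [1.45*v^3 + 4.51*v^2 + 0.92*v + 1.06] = 8.7*v + 9.02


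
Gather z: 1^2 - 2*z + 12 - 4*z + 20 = 33 - 6*z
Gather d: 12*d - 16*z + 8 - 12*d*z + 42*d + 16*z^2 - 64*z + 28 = d*(54 - 12*z) + 16*z^2 - 80*z + 36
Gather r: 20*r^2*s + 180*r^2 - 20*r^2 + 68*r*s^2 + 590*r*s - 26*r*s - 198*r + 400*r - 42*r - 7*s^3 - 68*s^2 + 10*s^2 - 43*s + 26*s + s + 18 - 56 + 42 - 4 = r^2*(20*s + 160) + r*(68*s^2 + 564*s + 160) - 7*s^3 - 58*s^2 - 16*s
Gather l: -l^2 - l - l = -l^2 - 2*l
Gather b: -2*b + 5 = 5 - 2*b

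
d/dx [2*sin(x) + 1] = 2*cos(x)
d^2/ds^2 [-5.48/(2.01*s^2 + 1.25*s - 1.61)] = (44.279496*s^2 + 27.537*s - 5.48*(4.02*s + 1.25)*(8.04*s + 2.5) - 35.467656)/(2.01*s^2 + 1.25*s - 1.61)^3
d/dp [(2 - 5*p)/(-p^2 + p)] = (-5*p^2 + 4*p - 2)/(p^2*(p^2 - 2*p + 1))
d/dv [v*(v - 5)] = 2*v - 5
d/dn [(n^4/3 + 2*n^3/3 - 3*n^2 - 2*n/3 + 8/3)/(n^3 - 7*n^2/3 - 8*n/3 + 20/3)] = (3*n^4 - 2*n^3 - 31*n^2 - 56*n + 6)/(9*n^4 - 6*n^3 - 59*n^2 + 20*n + 100)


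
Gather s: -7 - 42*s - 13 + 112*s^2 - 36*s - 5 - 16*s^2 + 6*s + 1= 96*s^2 - 72*s - 24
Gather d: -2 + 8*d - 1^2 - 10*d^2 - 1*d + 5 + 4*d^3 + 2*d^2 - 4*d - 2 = 4*d^3 - 8*d^2 + 3*d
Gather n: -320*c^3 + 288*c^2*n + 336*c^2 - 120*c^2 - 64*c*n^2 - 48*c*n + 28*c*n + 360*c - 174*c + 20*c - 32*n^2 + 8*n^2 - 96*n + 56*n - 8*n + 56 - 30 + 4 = -320*c^3 + 216*c^2 + 206*c + n^2*(-64*c - 24) + n*(288*c^2 - 20*c - 48) + 30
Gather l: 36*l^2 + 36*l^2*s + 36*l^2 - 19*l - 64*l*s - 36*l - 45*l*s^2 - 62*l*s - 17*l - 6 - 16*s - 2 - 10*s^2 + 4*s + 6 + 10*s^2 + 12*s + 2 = l^2*(36*s + 72) + l*(-45*s^2 - 126*s - 72)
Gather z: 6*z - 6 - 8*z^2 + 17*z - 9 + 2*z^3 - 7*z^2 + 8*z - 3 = 2*z^3 - 15*z^2 + 31*z - 18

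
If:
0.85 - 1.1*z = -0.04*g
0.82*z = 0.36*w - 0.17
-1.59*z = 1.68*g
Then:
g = -0.71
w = 2.17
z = 0.75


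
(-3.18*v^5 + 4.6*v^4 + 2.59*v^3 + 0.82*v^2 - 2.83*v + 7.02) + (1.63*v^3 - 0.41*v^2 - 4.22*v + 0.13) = -3.18*v^5 + 4.6*v^4 + 4.22*v^3 + 0.41*v^2 - 7.05*v + 7.15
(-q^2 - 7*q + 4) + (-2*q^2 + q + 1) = -3*q^2 - 6*q + 5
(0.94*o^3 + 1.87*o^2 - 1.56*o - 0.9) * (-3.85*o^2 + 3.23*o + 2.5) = -3.619*o^5 - 4.1633*o^4 + 14.3961*o^3 + 3.1012*o^2 - 6.807*o - 2.25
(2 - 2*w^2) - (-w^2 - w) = -w^2 + w + 2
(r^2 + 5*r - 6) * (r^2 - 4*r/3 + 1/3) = r^4 + 11*r^3/3 - 37*r^2/3 + 29*r/3 - 2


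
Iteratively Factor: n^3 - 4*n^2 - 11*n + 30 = (n - 5)*(n^2 + n - 6) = (n - 5)*(n - 2)*(n + 3)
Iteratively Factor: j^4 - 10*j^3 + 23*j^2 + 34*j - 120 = (j - 4)*(j^3 - 6*j^2 - j + 30) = (j - 4)*(j + 2)*(j^2 - 8*j + 15) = (j - 4)*(j - 3)*(j + 2)*(j - 5)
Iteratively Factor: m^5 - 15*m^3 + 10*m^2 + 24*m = (m - 2)*(m^4 + 2*m^3 - 11*m^2 - 12*m) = (m - 2)*(m + 1)*(m^3 + m^2 - 12*m) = (m - 2)*(m + 1)*(m + 4)*(m^2 - 3*m) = m*(m - 2)*(m + 1)*(m + 4)*(m - 3)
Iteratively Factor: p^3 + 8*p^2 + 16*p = (p + 4)*(p^2 + 4*p) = (p + 4)^2*(p)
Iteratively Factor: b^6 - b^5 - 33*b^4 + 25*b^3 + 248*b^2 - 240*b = (b + 4)*(b^5 - 5*b^4 - 13*b^3 + 77*b^2 - 60*b) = (b - 3)*(b + 4)*(b^4 - 2*b^3 - 19*b^2 + 20*b) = (b - 3)*(b - 1)*(b + 4)*(b^3 - b^2 - 20*b) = b*(b - 3)*(b - 1)*(b + 4)*(b^2 - b - 20) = b*(b - 3)*(b - 1)*(b + 4)^2*(b - 5)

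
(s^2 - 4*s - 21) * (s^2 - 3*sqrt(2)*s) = s^4 - 3*sqrt(2)*s^3 - 4*s^3 - 21*s^2 + 12*sqrt(2)*s^2 + 63*sqrt(2)*s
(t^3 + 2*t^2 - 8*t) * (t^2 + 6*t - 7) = t^5 + 8*t^4 - 3*t^3 - 62*t^2 + 56*t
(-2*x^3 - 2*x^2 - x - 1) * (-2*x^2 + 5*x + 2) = 4*x^5 - 6*x^4 - 12*x^3 - 7*x^2 - 7*x - 2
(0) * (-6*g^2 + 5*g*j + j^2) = 0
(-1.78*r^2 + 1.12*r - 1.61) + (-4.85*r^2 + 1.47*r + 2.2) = -6.63*r^2 + 2.59*r + 0.59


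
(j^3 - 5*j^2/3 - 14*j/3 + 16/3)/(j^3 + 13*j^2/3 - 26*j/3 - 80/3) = (j - 1)/(j + 5)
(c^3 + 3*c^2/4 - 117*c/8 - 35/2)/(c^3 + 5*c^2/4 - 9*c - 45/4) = (c^2 - c/2 - 14)/(c^2 - 9)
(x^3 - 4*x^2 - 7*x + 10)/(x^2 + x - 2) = x - 5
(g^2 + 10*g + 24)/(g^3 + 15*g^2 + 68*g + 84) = (g + 4)/(g^2 + 9*g + 14)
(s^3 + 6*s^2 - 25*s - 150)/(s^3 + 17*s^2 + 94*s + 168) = (s^2 - 25)/(s^2 + 11*s + 28)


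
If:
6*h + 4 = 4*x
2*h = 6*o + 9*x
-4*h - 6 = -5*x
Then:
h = 2/7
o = -43/21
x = 10/7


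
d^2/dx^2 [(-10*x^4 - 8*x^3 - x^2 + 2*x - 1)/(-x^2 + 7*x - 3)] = 2*(10*x^6 - 210*x^5 + 1560*x^4 - 1307*x^3 + 30*x^2 + 213*x + 13)/(x^6 - 21*x^5 + 156*x^4 - 469*x^3 + 468*x^2 - 189*x + 27)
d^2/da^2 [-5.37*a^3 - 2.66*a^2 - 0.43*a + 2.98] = -32.22*a - 5.32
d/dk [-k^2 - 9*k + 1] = -2*k - 9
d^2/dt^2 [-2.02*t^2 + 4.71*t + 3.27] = -4.04000000000000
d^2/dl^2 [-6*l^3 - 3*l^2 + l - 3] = -36*l - 6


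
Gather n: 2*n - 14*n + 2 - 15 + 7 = -12*n - 6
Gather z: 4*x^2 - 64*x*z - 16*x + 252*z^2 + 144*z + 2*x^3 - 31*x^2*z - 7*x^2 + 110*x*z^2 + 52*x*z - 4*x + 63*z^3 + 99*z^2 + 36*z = 2*x^3 - 3*x^2 - 20*x + 63*z^3 + z^2*(110*x + 351) + z*(-31*x^2 - 12*x + 180)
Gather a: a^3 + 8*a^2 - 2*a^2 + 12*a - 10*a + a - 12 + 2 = a^3 + 6*a^2 + 3*a - 10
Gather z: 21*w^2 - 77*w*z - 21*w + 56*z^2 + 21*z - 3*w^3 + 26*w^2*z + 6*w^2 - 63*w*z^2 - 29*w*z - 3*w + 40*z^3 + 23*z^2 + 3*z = -3*w^3 + 27*w^2 - 24*w + 40*z^3 + z^2*(79 - 63*w) + z*(26*w^2 - 106*w + 24)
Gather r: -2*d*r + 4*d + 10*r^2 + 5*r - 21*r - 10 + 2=4*d + 10*r^2 + r*(-2*d - 16) - 8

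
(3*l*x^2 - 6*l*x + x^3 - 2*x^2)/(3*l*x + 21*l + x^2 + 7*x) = x*(x - 2)/(x + 7)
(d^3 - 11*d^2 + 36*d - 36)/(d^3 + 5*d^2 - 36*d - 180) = (d^2 - 5*d + 6)/(d^2 + 11*d + 30)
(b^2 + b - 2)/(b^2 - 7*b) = (b^2 + b - 2)/(b*(b - 7))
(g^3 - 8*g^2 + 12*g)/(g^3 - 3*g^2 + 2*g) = (g - 6)/(g - 1)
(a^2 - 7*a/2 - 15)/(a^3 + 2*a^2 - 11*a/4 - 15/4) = 2*(a - 6)/(2*a^2 - a - 3)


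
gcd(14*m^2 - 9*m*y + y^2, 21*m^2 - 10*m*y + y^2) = -7*m + y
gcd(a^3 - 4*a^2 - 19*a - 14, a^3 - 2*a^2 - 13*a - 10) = a^2 + 3*a + 2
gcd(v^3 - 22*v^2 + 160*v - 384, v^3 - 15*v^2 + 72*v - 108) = v - 6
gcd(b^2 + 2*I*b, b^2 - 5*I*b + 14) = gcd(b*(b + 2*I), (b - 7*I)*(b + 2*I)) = b + 2*I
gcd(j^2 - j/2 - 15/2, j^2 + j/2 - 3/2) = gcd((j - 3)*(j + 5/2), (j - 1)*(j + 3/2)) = 1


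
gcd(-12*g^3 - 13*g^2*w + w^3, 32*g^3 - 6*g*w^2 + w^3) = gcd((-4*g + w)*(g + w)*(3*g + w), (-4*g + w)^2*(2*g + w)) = -4*g + w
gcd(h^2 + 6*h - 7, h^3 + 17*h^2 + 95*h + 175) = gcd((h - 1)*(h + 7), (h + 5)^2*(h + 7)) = h + 7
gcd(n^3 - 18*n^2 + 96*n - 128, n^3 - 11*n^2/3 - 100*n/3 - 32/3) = n - 8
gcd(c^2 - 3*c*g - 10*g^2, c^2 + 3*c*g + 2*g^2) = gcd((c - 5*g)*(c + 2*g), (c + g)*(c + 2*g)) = c + 2*g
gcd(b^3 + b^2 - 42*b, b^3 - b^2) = b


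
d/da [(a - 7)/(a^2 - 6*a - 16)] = (a^2 - 6*a - 2*(a - 7)*(a - 3) - 16)/(-a^2 + 6*a + 16)^2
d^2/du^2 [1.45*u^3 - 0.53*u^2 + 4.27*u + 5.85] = 8.7*u - 1.06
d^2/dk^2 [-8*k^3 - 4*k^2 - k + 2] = -48*k - 8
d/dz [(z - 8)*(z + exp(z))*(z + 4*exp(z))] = (z - 8)*(z + exp(z))*(4*exp(z) + 1) + (z - 8)*(z + 4*exp(z))*(exp(z) + 1) + (z + exp(z))*(z + 4*exp(z))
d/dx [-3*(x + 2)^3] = -9*(x + 2)^2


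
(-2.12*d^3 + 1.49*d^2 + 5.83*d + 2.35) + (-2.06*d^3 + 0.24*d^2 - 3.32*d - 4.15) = -4.18*d^3 + 1.73*d^2 + 2.51*d - 1.8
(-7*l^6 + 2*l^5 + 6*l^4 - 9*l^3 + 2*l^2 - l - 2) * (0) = 0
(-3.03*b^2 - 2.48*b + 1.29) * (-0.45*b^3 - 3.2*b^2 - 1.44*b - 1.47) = 1.3635*b^5 + 10.812*b^4 + 11.7187*b^3 + 3.8973*b^2 + 1.788*b - 1.8963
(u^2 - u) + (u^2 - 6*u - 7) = 2*u^2 - 7*u - 7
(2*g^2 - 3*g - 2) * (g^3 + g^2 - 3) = 2*g^5 - g^4 - 5*g^3 - 8*g^2 + 9*g + 6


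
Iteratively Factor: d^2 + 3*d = (d)*(d + 3)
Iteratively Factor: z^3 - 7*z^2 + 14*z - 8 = (z - 1)*(z^2 - 6*z + 8) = (z - 4)*(z - 1)*(z - 2)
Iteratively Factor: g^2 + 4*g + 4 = (g + 2)*(g + 2)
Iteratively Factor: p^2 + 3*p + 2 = (p + 2)*(p + 1)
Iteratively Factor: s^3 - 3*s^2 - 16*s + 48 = (s - 3)*(s^2 - 16) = (s - 4)*(s - 3)*(s + 4)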